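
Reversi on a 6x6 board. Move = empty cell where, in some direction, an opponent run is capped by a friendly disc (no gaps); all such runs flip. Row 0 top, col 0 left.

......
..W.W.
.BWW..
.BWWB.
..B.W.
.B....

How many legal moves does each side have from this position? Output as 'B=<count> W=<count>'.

Answer: B=7 W=8

Derivation:
-- B to move --
(0,1): flips 2 -> legal
(0,2): flips 3 -> legal
(0,3): flips 1 -> legal
(0,4): no bracket -> illegal
(0,5): no bracket -> illegal
(1,1): no bracket -> illegal
(1,3): flips 1 -> legal
(1,5): no bracket -> illegal
(2,4): flips 3 -> legal
(2,5): no bracket -> illegal
(3,5): no bracket -> illegal
(4,1): no bracket -> illegal
(4,3): flips 1 -> legal
(4,5): no bracket -> illegal
(5,3): no bracket -> illegal
(5,4): flips 1 -> legal
(5,5): no bracket -> illegal
B mobility = 7
-- W to move --
(1,0): flips 1 -> legal
(1,1): no bracket -> illegal
(2,0): flips 1 -> legal
(2,4): flips 1 -> legal
(2,5): no bracket -> illegal
(3,0): flips 2 -> legal
(3,5): flips 1 -> legal
(4,0): flips 1 -> legal
(4,1): no bracket -> illegal
(4,3): no bracket -> illegal
(4,5): flips 1 -> legal
(5,0): no bracket -> illegal
(5,2): flips 1 -> legal
(5,3): no bracket -> illegal
W mobility = 8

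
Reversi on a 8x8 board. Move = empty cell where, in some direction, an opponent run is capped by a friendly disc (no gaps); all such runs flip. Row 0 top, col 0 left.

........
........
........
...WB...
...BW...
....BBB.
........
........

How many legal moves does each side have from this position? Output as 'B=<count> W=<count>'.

Answer: B=4 W=6

Derivation:
-- B to move --
(2,2): flips 2 -> legal
(2,3): flips 1 -> legal
(2,4): no bracket -> illegal
(3,2): flips 1 -> legal
(3,5): no bracket -> illegal
(4,2): no bracket -> illegal
(4,5): flips 1 -> legal
(5,3): no bracket -> illegal
B mobility = 4
-- W to move --
(2,3): no bracket -> illegal
(2,4): flips 1 -> legal
(2,5): no bracket -> illegal
(3,2): no bracket -> illegal
(3,5): flips 1 -> legal
(4,2): flips 1 -> legal
(4,5): no bracket -> illegal
(4,6): no bracket -> illegal
(4,7): no bracket -> illegal
(5,2): no bracket -> illegal
(5,3): flips 1 -> legal
(5,7): no bracket -> illegal
(6,3): no bracket -> illegal
(6,4): flips 1 -> legal
(6,5): no bracket -> illegal
(6,6): flips 1 -> legal
(6,7): no bracket -> illegal
W mobility = 6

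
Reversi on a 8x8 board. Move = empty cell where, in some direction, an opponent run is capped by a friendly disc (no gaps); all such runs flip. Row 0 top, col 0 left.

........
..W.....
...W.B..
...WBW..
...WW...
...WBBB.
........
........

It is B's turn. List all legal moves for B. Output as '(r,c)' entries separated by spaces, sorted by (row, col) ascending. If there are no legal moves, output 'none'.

Answer: (0,1) (2,2) (3,2) (3,6) (4,5) (5,2)

Derivation:
(0,1): flips 2 -> legal
(0,2): no bracket -> illegal
(0,3): no bracket -> illegal
(1,1): no bracket -> illegal
(1,3): no bracket -> illegal
(1,4): no bracket -> illegal
(2,1): no bracket -> illegal
(2,2): flips 2 -> legal
(2,4): no bracket -> illegal
(2,6): no bracket -> illegal
(3,2): flips 2 -> legal
(3,6): flips 1 -> legal
(4,2): no bracket -> illegal
(4,5): flips 1 -> legal
(4,6): no bracket -> illegal
(5,2): flips 2 -> legal
(6,2): no bracket -> illegal
(6,3): no bracket -> illegal
(6,4): no bracket -> illegal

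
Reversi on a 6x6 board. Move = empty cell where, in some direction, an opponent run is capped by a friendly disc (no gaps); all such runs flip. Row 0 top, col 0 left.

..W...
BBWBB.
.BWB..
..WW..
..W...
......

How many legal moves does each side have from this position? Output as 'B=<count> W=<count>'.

Answer: B=6 W=9

Derivation:
-- B to move --
(0,1): flips 1 -> legal
(0,3): flips 1 -> legal
(2,4): no bracket -> illegal
(3,1): flips 1 -> legal
(3,4): no bracket -> illegal
(4,1): flips 1 -> legal
(4,3): flips 2 -> legal
(4,4): flips 2 -> legal
(5,1): no bracket -> illegal
(5,2): no bracket -> illegal
(5,3): no bracket -> illegal
B mobility = 6
-- W to move --
(0,0): flips 1 -> legal
(0,1): no bracket -> illegal
(0,3): flips 2 -> legal
(0,4): flips 1 -> legal
(0,5): flips 2 -> legal
(1,5): flips 2 -> legal
(2,0): flips 2 -> legal
(2,4): flips 2 -> legal
(2,5): no bracket -> illegal
(3,0): flips 1 -> legal
(3,1): no bracket -> illegal
(3,4): flips 1 -> legal
W mobility = 9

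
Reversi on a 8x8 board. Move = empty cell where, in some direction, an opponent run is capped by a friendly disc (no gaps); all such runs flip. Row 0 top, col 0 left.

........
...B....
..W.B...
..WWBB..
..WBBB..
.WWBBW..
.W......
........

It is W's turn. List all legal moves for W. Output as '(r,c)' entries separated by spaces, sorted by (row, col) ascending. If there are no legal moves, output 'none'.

Answer: (0,4) (1,5) (2,5) (3,6) (4,6) (6,3) (6,4) (6,5)

Derivation:
(0,2): no bracket -> illegal
(0,3): no bracket -> illegal
(0,4): flips 1 -> legal
(1,2): no bracket -> illegal
(1,4): no bracket -> illegal
(1,5): flips 1 -> legal
(2,3): no bracket -> illegal
(2,5): flips 4 -> legal
(2,6): no bracket -> illegal
(3,6): flips 2 -> legal
(4,6): flips 3 -> legal
(5,6): no bracket -> illegal
(6,2): no bracket -> illegal
(6,3): flips 2 -> legal
(6,4): flips 1 -> legal
(6,5): flips 2 -> legal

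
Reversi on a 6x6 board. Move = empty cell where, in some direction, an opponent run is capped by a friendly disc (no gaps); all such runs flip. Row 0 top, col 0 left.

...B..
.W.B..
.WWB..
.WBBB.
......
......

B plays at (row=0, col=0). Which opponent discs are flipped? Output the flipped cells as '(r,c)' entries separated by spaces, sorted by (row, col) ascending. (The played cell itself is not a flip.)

Answer: (1,1) (2,2)

Derivation:
Dir NW: edge -> no flip
Dir N: edge -> no flip
Dir NE: edge -> no flip
Dir W: edge -> no flip
Dir E: first cell '.' (not opp) -> no flip
Dir SW: edge -> no flip
Dir S: first cell '.' (not opp) -> no flip
Dir SE: opp run (1,1) (2,2) capped by B -> flip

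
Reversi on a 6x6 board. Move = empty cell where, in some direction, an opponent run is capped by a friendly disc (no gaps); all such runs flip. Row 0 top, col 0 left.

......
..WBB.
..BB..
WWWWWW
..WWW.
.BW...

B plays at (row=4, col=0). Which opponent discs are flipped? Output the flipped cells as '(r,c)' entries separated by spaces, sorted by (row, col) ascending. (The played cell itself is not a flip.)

Dir NW: edge -> no flip
Dir N: opp run (3,0), next='.' -> no flip
Dir NE: opp run (3,1) capped by B -> flip
Dir W: edge -> no flip
Dir E: first cell '.' (not opp) -> no flip
Dir SW: edge -> no flip
Dir S: first cell '.' (not opp) -> no flip
Dir SE: first cell 'B' (not opp) -> no flip

Answer: (3,1)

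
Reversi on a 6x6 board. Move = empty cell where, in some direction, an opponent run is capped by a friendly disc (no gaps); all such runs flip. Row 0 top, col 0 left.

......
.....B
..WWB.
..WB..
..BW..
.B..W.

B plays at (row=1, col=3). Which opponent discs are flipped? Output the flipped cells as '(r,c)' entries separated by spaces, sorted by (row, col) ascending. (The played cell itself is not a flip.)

Dir NW: first cell '.' (not opp) -> no flip
Dir N: first cell '.' (not opp) -> no flip
Dir NE: first cell '.' (not opp) -> no flip
Dir W: first cell '.' (not opp) -> no flip
Dir E: first cell '.' (not opp) -> no flip
Dir SW: opp run (2,2), next='.' -> no flip
Dir S: opp run (2,3) capped by B -> flip
Dir SE: first cell 'B' (not opp) -> no flip

Answer: (2,3)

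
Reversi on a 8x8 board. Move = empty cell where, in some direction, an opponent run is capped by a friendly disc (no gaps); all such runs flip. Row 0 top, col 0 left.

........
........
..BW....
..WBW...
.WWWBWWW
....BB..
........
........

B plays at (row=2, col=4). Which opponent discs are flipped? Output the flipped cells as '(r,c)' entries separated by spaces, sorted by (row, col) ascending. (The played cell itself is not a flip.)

Dir NW: first cell '.' (not opp) -> no flip
Dir N: first cell '.' (not opp) -> no flip
Dir NE: first cell '.' (not opp) -> no flip
Dir W: opp run (2,3) capped by B -> flip
Dir E: first cell '.' (not opp) -> no flip
Dir SW: first cell 'B' (not opp) -> no flip
Dir S: opp run (3,4) capped by B -> flip
Dir SE: first cell '.' (not opp) -> no flip

Answer: (2,3) (3,4)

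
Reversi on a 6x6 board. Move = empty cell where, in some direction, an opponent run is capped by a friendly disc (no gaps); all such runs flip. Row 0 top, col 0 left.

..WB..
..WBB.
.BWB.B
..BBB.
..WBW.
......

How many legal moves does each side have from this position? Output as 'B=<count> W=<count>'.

Answer: B=9 W=6

Derivation:
-- B to move --
(0,1): flips 2 -> legal
(1,1): flips 2 -> legal
(3,1): flips 1 -> legal
(3,5): no bracket -> illegal
(4,1): flips 1 -> legal
(4,5): flips 1 -> legal
(5,1): flips 1 -> legal
(5,2): flips 1 -> legal
(5,3): no bracket -> illegal
(5,4): flips 1 -> legal
(5,5): flips 1 -> legal
B mobility = 9
-- W to move --
(0,4): flips 2 -> legal
(0,5): no bracket -> illegal
(1,0): no bracket -> illegal
(1,1): no bracket -> illegal
(1,5): flips 2 -> legal
(2,0): flips 1 -> legal
(2,4): flips 4 -> legal
(3,0): flips 1 -> legal
(3,1): no bracket -> illegal
(3,5): no bracket -> illegal
(4,1): no bracket -> illegal
(4,5): flips 2 -> legal
(5,2): no bracket -> illegal
(5,3): no bracket -> illegal
(5,4): no bracket -> illegal
W mobility = 6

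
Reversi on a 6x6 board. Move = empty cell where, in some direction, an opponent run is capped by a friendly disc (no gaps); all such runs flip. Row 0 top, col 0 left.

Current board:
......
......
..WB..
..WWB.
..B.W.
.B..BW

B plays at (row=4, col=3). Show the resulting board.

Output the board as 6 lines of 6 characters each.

Answer: ......
......
..WB..
..WBB.
..BBW.
.B..BW

Derivation:
Place B at (4,3); scan 8 dirs for brackets.
Dir NW: opp run (3,2), next='.' -> no flip
Dir N: opp run (3,3) capped by B -> flip
Dir NE: first cell 'B' (not opp) -> no flip
Dir W: first cell 'B' (not opp) -> no flip
Dir E: opp run (4,4), next='.' -> no flip
Dir SW: first cell '.' (not opp) -> no flip
Dir S: first cell '.' (not opp) -> no flip
Dir SE: first cell 'B' (not opp) -> no flip
All flips: (3,3)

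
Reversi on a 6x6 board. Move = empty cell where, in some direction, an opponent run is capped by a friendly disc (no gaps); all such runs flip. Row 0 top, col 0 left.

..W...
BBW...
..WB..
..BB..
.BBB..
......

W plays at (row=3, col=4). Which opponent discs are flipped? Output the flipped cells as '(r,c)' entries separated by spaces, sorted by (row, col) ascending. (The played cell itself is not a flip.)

Answer: (2,3)

Derivation:
Dir NW: opp run (2,3) capped by W -> flip
Dir N: first cell '.' (not opp) -> no flip
Dir NE: first cell '.' (not opp) -> no flip
Dir W: opp run (3,3) (3,2), next='.' -> no flip
Dir E: first cell '.' (not opp) -> no flip
Dir SW: opp run (4,3), next='.' -> no flip
Dir S: first cell '.' (not opp) -> no flip
Dir SE: first cell '.' (not opp) -> no flip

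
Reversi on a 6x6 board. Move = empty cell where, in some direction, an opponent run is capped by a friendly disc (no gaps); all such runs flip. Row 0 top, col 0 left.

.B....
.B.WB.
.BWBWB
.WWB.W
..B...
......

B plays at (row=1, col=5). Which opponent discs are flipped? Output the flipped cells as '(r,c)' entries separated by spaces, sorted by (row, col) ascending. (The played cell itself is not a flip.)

Answer: (2,4)

Derivation:
Dir NW: first cell '.' (not opp) -> no flip
Dir N: first cell '.' (not opp) -> no flip
Dir NE: edge -> no flip
Dir W: first cell 'B' (not opp) -> no flip
Dir E: edge -> no flip
Dir SW: opp run (2,4) capped by B -> flip
Dir S: first cell 'B' (not opp) -> no flip
Dir SE: edge -> no flip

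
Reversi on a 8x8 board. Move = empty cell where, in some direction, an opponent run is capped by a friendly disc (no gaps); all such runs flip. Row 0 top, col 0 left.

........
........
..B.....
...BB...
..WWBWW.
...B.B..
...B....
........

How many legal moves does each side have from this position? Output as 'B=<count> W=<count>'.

-- B to move --
(3,1): flips 1 -> legal
(3,2): no bracket -> illegal
(3,5): flips 1 -> legal
(3,6): no bracket -> illegal
(3,7): flips 1 -> legal
(4,1): flips 2 -> legal
(4,7): flips 2 -> legal
(5,1): flips 1 -> legal
(5,2): flips 1 -> legal
(5,4): no bracket -> illegal
(5,6): flips 1 -> legal
(5,7): no bracket -> illegal
B mobility = 8
-- W to move --
(1,1): no bracket -> illegal
(1,2): no bracket -> illegal
(1,3): no bracket -> illegal
(2,1): no bracket -> illegal
(2,3): flips 2 -> legal
(2,4): flips 1 -> legal
(2,5): flips 1 -> legal
(3,1): no bracket -> illegal
(3,2): no bracket -> illegal
(3,5): no bracket -> illegal
(5,2): no bracket -> illegal
(5,4): no bracket -> illegal
(5,6): no bracket -> illegal
(6,2): no bracket -> illegal
(6,4): flips 2 -> legal
(6,5): flips 1 -> legal
(6,6): no bracket -> illegal
(7,2): no bracket -> illegal
(7,3): flips 2 -> legal
(7,4): no bracket -> illegal
W mobility = 6

Answer: B=8 W=6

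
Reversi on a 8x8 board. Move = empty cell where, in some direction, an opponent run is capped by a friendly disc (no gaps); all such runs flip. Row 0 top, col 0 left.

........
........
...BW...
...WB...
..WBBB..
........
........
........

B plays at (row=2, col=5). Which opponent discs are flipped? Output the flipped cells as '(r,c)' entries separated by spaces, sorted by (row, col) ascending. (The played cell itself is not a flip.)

Answer: (2,4)

Derivation:
Dir NW: first cell '.' (not opp) -> no flip
Dir N: first cell '.' (not opp) -> no flip
Dir NE: first cell '.' (not opp) -> no flip
Dir W: opp run (2,4) capped by B -> flip
Dir E: first cell '.' (not opp) -> no flip
Dir SW: first cell 'B' (not opp) -> no flip
Dir S: first cell '.' (not opp) -> no flip
Dir SE: first cell '.' (not opp) -> no flip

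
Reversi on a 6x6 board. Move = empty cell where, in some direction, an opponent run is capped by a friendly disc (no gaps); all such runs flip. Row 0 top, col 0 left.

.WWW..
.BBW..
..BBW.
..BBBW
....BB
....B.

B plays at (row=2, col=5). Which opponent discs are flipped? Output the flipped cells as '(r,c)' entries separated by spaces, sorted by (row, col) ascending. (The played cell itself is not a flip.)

Dir NW: first cell '.' (not opp) -> no flip
Dir N: first cell '.' (not opp) -> no flip
Dir NE: edge -> no flip
Dir W: opp run (2,4) capped by B -> flip
Dir E: edge -> no flip
Dir SW: first cell 'B' (not opp) -> no flip
Dir S: opp run (3,5) capped by B -> flip
Dir SE: edge -> no flip

Answer: (2,4) (3,5)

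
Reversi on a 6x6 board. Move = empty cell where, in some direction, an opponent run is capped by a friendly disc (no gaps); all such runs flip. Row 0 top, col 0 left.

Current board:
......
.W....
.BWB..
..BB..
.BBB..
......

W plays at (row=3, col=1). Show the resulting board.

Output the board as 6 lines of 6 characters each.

Place W at (3,1); scan 8 dirs for brackets.
Dir NW: first cell '.' (not opp) -> no flip
Dir N: opp run (2,1) capped by W -> flip
Dir NE: first cell 'W' (not opp) -> no flip
Dir W: first cell '.' (not opp) -> no flip
Dir E: opp run (3,2) (3,3), next='.' -> no flip
Dir SW: first cell '.' (not opp) -> no flip
Dir S: opp run (4,1), next='.' -> no flip
Dir SE: opp run (4,2), next='.' -> no flip
All flips: (2,1)

Answer: ......
.W....
.WWB..
.WBB..
.BBB..
......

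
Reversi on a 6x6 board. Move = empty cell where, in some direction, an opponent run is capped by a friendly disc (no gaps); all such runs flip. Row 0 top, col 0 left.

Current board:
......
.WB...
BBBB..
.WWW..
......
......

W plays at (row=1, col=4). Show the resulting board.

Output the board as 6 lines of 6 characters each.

Place W at (1,4); scan 8 dirs for brackets.
Dir NW: first cell '.' (not opp) -> no flip
Dir N: first cell '.' (not opp) -> no flip
Dir NE: first cell '.' (not opp) -> no flip
Dir W: first cell '.' (not opp) -> no flip
Dir E: first cell '.' (not opp) -> no flip
Dir SW: opp run (2,3) capped by W -> flip
Dir S: first cell '.' (not opp) -> no flip
Dir SE: first cell '.' (not opp) -> no flip
All flips: (2,3)

Answer: ......
.WB.W.
BBBW..
.WWW..
......
......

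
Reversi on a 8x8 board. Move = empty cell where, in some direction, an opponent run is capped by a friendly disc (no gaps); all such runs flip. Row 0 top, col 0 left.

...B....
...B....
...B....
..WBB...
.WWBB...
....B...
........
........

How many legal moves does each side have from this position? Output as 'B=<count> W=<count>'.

-- B to move --
(2,1): flips 1 -> legal
(2,2): no bracket -> illegal
(3,0): no bracket -> illegal
(3,1): flips 1 -> legal
(4,0): flips 2 -> legal
(5,0): flips 2 -> legal
(5,1): flips 1 -> legal
(5,2): no bracket -> illegal
(5,3): no bracket -> illegal
B mobility = 5
-- W to move --
(0,2): no bracket -> illegal
(0,4): no bracket -> illegal
(1,2): no bracket -> illegal
(1,4): flips 1 -> legal
(2,2): no bracket -> illegal
(2,4): flips 1 -> legal
(2,5): no bracket -> illegal
(3,5): flips 2 -> legal
(4,5): flips 2 -> legal
(5,2): no bracket -> illegal
(5,3): no bracket -> illegal
(5,5): no bracket -> illegal
(6,3): no bracket -> illegal
(6,4): no bracket -> illegal
(6,5): flips 2 -> legal
W mobility = 5

Answer: B=5 W=5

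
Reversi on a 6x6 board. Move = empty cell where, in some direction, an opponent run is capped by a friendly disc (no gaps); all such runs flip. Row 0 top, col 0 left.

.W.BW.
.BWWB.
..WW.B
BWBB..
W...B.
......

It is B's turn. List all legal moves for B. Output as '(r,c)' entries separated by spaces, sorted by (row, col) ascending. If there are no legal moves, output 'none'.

Answer: (0,2) (0,5) (2,1) (5,0)

Derivation:
(0,0): no bracket -> illegal
(0,2): flips 2 -> legal
(0,5): flips 1 -> legal
(1,0): no bracket -> illegal
(1,5): no bracket -> illegal
(2,0): no bracket -> illegal
(2,1): flips 1 -> legal
(2,4): no bracket -> illegal
(3,4): no bracket -> illegal
(4,1): no bracket -> illegal
(4,2): no bracket -> illegal
(5,0): flips 1 -> legal
(5,1): no bracket -> illegal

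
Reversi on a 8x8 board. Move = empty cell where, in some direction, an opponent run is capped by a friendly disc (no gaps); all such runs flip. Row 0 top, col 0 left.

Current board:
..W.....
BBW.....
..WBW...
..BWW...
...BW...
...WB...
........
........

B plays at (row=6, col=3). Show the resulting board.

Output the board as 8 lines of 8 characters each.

Answer: ..W.....
BBW.....
..WBW...
..BWW...
...BW...
...BB...
...B....
........

Derivation:
Place B at (6,3); scan 8 dirs for brackets.
Dir NW: first cell '.' (not opp) -> no flip
Dir N: opp run (5,3) capped by B -> flip
Dir NE: first cell 'B' (not opp) -> no flip
Dir W: first cell '.' (not opp) -> no flip
Dir E: first cell '.' (not opp) -> no flip
Dir SW: first cell '.' (not opp) -> no flip
Dir S: first cell '.' (not opp) -> no flip
Dir SE: first cell '.' (not opp) -> no flip
All flips: (5,3)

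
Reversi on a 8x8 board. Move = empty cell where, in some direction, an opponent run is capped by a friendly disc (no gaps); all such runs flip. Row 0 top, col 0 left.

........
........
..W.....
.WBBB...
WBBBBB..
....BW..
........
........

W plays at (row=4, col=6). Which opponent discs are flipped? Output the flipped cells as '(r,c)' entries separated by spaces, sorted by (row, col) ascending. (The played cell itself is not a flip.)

Dir NW: first cell '.' (not opp) -> no flip
Dir N: first cell '.' (not opp) -> no flip
Dir NE: first cell '.' (not opp) -> no flip
Dir W: opp run (4,5) (4,4) (4,3) (4,2) (4,1) capped by W -> flip
Dir E: first cell '.' (not opp) -> no flip
Dir SW: first cell 'W' (not opp) -> no flip
Dir S: first cell '.' (not opp) -> no flip
Dir SE: first cell '.' (not opp) -> no flip

Answer: (4,1) (4,2) (4,3) (4,4) (4,5)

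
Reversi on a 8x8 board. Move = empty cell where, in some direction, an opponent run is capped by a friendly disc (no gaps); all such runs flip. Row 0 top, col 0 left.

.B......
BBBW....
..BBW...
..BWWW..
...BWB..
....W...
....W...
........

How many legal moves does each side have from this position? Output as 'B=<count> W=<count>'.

-- B to move --
(0,2): no bracket -> illegal
(0,3): flips 1 -> legal
(0,4): flips 1 -> legal
(1,4): flips 1 -> legal
(1,5): no bracket -> illegal
(2,5): flips 3 -> legal
(2,6): no bracket -> illegal
(3,6): flips 3 -> legal
(4,2): no bracket -> illegal
(4,6): no bracket -> illegal
(5,3): no bracket -> illegal
(5,5): flips 2 -> legal
(6,3): flips 1 -> legal
(6,5): flips 1 -> legal
(7,3): no bracket -> illegal
(7,4): no bracket -> illegal
(7,5): no bracket -> illegal
B mobility = 8
-- W to move --
(0,0): flips 2 -> legal
(0,2): no bracket -> illegal
(0,3): no bracket -> illegal
(1,4): no bracket -> illegal
(2,0): no bracket -> illegal
(2,1): flips 4 -> legal
(3,1): flips 2 -> legal
(3,6): flips 1 -> legal
(4,1): no bracket -> illegal
(4,2): flips 1 -> legal
(4,6): flips 1 -> legal
(5,2): flips 1 -> legal
(5,3): flips 1 -> legal
(5,5): flips 1 -> legal
(5,6): flips 1 -> legal
W mobility = 10

Answer: B=8 W=10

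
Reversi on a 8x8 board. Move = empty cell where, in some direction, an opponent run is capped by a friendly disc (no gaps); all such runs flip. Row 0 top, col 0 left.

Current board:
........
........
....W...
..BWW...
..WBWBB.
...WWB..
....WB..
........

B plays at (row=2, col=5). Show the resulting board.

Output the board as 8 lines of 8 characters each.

Place B at (2,5); scan 8 dirs for brackets.
Dir NW: first cell '.' (not opp) -> no flip
Dir N: first cell '.' (not opp) -> no flip
Dir NE: first cell '.' (not opp) -> no flip
Dir W: opp run (2,4), next='.' -> no flip
Dir E: first cell '.' (not opp) -> no flip
Dir SW: opp run (3,4) capped by B -> flip
Dir S: first cell '.' (not opp) -> no flip
Dir SE: first cell '.' (not opp) -> no flip
All flips: (3,4)

Answer: ........
........
....WB..
..BWB...
..WBWBB.
...WWB..
....WB..
........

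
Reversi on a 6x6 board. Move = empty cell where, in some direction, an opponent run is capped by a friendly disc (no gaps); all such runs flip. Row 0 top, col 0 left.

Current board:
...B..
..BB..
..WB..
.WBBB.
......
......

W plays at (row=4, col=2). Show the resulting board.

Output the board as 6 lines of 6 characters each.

Answer: ...B..
..BB..
..WB..
.WWBB.
..W...
......

Derivation:
Place W at (4,2); scan 8 dirs for brackets.
Dir NW: first cell 'W' (not opp) -> no flip
Dir N: opp run (3,2) capped by W -> flip
Dir NE: opp run (3,3), next='.' -> no flip
Dir W: first cell '.' (not opp) -> no flip
Dir E: first cell '.' (not opp) -> no flip
Dir SW: first cell '.' (not opp) -> no flip
Dir S: first cell '.' (not opp) -> no flip
Dir SE: first cell '.' (not opp) -> no flip
All flips: (3,2)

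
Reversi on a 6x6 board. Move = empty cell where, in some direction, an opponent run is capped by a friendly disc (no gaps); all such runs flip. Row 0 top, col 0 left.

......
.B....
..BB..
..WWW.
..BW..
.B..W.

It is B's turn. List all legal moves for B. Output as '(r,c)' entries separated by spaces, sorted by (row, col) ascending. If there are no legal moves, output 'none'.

Answer: (2,4) (4,1) (4,4) (4,5) (5,3)

Derivation:
(2,1): no bracket -> illegal
(2,4): flips 1 -> legal
(2,5): no bracket -> illegal
(3,1): no bracket -> illegal
(3,5): no bracket -> illegal
(4,1): flips 1 -> legal
(4,4): flips 2 -> legal
(4,5): flips 1 -> legal
(5,2): no bracket -> illegal
(5,3): flips 2 -> legal
(5,5): no bracket -> illegal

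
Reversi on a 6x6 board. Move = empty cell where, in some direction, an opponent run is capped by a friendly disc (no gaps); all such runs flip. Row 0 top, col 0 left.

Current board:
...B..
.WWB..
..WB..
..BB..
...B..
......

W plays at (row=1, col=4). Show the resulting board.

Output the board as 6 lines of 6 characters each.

Place W at (1,4); scan 8 dirs for brackets.
Dir NW: opp run (0,3), next=edge -> no flip
Dir N: first cell '.' (not opp) -> no flip
Dir NE: first cell '.' (not opp) -> no flip
Dir W: opp run (1,3) capped by W -> flip
Dir E: first cell '.' (not opp) -> no flip
Dir SW: opp run (2,3) (3,2), next='.' -> no flip
Dir S: first cell '.' (not opp) -> no flip
Dir SE: first cell '.' (not opp) -> no flip
All flips: (1,3)

Answer: ...B..
.WWWW.
..WB..
..BB..
...B..
......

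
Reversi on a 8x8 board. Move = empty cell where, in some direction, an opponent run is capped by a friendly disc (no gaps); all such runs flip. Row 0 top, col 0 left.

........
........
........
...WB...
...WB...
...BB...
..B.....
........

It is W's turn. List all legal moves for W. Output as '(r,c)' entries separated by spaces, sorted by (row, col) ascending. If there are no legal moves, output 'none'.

Answer: (2,5) (3,5) (4,5) (5,5) (6,3) (6,5)

Derivation:
(2,3): no bracket -> illegal
(2,4): no bracket -> illegal
(2,5): flips 1 -> legal
(3,5): flips 1 -> legal
(4,2): no bracket -> illegal
(4,5): flips 1 -> legal
(5,1): no bracket -> illegal
(5,2): no bracket -> illegal
(5,5): flips 1 -> legal
(6,1): no bracket -> illegal
(6,3): flips 1 -> legal
(6,4): no bracket -> illegal
(6,5): flips 1 -> legal
(7,1): no bracket -> illegal
(7,2): no bracket -> illegal
(7,3): no bracket -> illegal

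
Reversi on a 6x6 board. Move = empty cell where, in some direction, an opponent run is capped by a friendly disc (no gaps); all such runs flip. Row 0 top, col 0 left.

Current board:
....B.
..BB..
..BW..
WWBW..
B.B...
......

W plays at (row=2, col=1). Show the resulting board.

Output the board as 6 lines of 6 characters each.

Answer: ....B.
..BB..
.WWW..
WWBW..
B.B...
......

Derivation:
Place W at (2,1); scan 8 dirs for brackets.
Dir NW: first cell '.' (not opp) -> no flip
Dir N: first cell '.' (not opp) -> no flip
Dir NE: opp run (1,2), next='.' -> no flip
Dir W: first cell '.' (not opp) -> no flip
Dir E: opp run (2,2) capped by W -> flip
Dir SW: first cell 'W' (not opp) -> no flip
Dir S: first cell 'W' (not opp) -> no flip
Dir SE: opp run (3,2), next='.' -> no flip
All flips: (2,2)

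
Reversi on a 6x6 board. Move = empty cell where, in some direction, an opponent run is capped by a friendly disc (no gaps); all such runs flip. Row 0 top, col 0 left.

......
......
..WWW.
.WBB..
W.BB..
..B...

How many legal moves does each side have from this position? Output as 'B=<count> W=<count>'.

-- B to move --
(1,1): flips 1 -> legal
(1,2): flips 1 -> legal
(1,3): flips 1 -> legal
(1,4): flips 1 -> legal
(1,5): flips 1 -> legal
(2,0): flips 1 -> legal
(2,1): no bracket -> illegal
(2,5): no bracket -> illegal
(3,0): flips 1 -> legal
(3,4): no bracket -> illegal
(3,5): no bracket -> illegal
(4,1): no bracket -> illegal
(5,0): no bracket -> illegal
(5,1): no bracket -> illegal
B mobility = 7
-- W to move --
(2,1): no bracket -> illegal
(3,4): flips 2 -> legal
(4,1): flips 1 -> legal
(4,4): flips 1 -> legal
(5,1): flips 2 -> legal
(5,3): flips 3 -> legal
(5,4): no bracket -> illegal
W mobility = 5

Answer: B=7 W=5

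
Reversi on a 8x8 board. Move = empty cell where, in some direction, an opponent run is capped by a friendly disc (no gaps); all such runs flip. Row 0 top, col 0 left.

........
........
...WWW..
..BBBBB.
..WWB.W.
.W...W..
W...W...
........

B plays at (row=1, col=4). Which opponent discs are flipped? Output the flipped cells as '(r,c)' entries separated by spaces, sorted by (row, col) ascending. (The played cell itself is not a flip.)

Dir NW: first cell '.' (not opp) -> no flip
Dir N: first cell '.' (not opp) -> no flip
Dir NE: first cell '.' (not opp) -> no flip
Dir W: first cell '.' (not opp) -> no flip
Dir E: first cell '.' (not opp) -> no flip
Dir SW: opp run (2,3) capped by B -> flip
Dir S: opp run (2,4) capped by B -> flip
Dir SE: opp run (2,5) capped by B -> flip

Answer: (2,3) (2,4) (2,5)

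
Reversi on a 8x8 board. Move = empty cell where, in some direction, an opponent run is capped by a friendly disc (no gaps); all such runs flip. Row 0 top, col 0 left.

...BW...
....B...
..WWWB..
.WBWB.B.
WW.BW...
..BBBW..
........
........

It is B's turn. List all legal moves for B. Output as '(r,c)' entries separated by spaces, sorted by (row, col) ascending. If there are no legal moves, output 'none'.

(0,5): flips 1 -> legal
(1,1): no bracket -> illegal
(1,2): flips 2 -> legal
(1,3): flips 2 -> legal
(1,5): no bracket -> illegal
(2,0): no bracket -> illegal
(2,1): flips 3 -> legal
(3,0): flips 2 -> legal
(3,5): flips 1 -> legal
(4,2): no bracket -> illegal
(4,5): flips 1 -> legal
(4,6): no bracket -> illegal
(5,0): flips 1 -> legal
(5,1): no bracket -> illegal
(5,6): flips 1 -> legal
(6,4): no bracket -> illegal
(6,5): no bracket -> illegal
(6,6): no bracket -> illegal

Answer: (0,5) (1,2) (1,3) (2,1) (3,0) (3,5) (4,5) (5,0) (5,6)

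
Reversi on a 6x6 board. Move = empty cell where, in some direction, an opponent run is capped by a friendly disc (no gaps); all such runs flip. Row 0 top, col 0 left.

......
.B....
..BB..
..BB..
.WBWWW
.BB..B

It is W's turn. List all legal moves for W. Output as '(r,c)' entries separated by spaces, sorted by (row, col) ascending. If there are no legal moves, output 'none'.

(0,0): flips 3 -> legal
(0,1): no bracket -> illegal
(0,2): no bracket -> illegal
(1,0): no bracket -> illegal
(1,2): no bracket -> illegal
(1,3): flips 2 -> legal
(1,4): flips 2 -> legal
(2,0): no bracket -> illegal
(2,1): flips 1 -> legal
(2,4): no bracket -> illegal
(3,1): no bracket -> illegal
(3,4): no bracket -> illegal
(4,0): no bracket -> illegal
(5,0): no bracket -> illegal
(5,3): no bracket -> illegal
(5,4): no bracket -> illegal

Answer: (0,0) (1,3) (1,4) (2,1)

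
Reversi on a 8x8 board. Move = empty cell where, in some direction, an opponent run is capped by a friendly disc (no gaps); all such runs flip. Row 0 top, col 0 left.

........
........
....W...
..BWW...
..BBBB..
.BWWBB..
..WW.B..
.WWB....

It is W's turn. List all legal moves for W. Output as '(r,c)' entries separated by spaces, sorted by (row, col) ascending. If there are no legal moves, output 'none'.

Answer: (2,2) (3,1) (3,5) (3,6) (4,0) (5,0) (5,6) (6,0) (6,4) (6,6) (7,4)

Derivation:
(2,1): no bracket -> illegal
(2,2): flips 2 -> legal
(2,3): no bracket -> illegal
(3,1): flips 2 -> legal
(3,5): flips 1 -> legal
(3,6): flips 2 -> legal
(4,0): flips 1 -> legal
(4,1): no bracket -> illegal
(4,6): no bracket -> illegal
(5,0): flips 1 -> legal
(5,6): flips 3 -> legal
(6,0): flips 2 -> legal
(6,1): no bracket -> illegal
(6,4): flips 2 -> legal
(6,6): flips 2 -> legal
(7,4): flips 1 -> legal
(7,5): no bracket -> illegal
(7,6): no bracket -> illegal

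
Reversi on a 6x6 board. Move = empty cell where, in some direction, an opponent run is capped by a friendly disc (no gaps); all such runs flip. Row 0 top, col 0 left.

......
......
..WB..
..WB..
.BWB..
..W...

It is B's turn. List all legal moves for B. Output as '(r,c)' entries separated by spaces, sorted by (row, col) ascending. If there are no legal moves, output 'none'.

(1,1): flips 1 -> legal
(1,2): no bracket -> illegal
(1,3): no bracket -> illegal
(2,1): flips 2 -> legal
(3,1): flips 1 -> legal
(5,1): flips 1 -> legal
(5,3): no bracket -> illegal

Answer: (1,1) (2,1) (3,1) (5,1)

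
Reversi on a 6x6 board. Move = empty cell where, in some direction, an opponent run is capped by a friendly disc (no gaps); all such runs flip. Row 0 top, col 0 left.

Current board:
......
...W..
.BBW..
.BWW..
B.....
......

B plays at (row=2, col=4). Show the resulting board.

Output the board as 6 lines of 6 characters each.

Answer: ......
...W..
.BBBB.
.BWW..
B.....
......

Derivation:
Place B at (2,4); scan 8 dirs for brackets.
Dir NW: opp run (1,3), next='.' -> no flip
Dir N: first cell '.' (not opp) -> no flip
Dir NE: first cell '.' (not opp) -> no flip
Dir W: opp run (2,3) capped by B -> flip
Dir E: first cell '.' (not opp) -> no flip
Dir SW: opp run (3,3), next='.' -> no flip
Dir S: first cell '.' (not opp) -> no flip
Dir SE: first cell '.' (not opp) -> no flip
All flips: (2,3)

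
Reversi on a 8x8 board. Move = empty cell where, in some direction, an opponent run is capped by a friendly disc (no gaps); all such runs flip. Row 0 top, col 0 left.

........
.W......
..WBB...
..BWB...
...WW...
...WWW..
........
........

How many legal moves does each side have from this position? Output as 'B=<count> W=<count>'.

Answer: B=7 W=8

Derivation:
-- B to move --
(0,0): no bracket -> illegal
(0,1): no bracket -> illegal
(0,2): no bracket -> illegal
(1,0): no bracket -> illegal
(1,2): flips 1 -> legal
(1,3): no bracket -> illegal
(2,0): no bracket -> illegal
(2,1): flips 1 -> legal
(3,1): no bracket -> illegal
(3,5): no bracket -> illegal
(4,2): flips 1 -> legal
(4,5): no bracket -> illegal
(4,6): no bracket -> illegal
(5,2): flips 1 -> legal
(5,6): no bracket -> illegal
(6,2): no bracket -> illegal
(6,3): flips 3 -> legal
(6,4): flips 2 -> legal
(6,5): flips 2 -> legal
(6,6): no bracket -> illegal
B mobility = 7
-- W to move --
(1,2): no bracket -> illegal
(1,3): flips 1 -> legal
(1,4): flips 2 -> legal
(1,5): flips 1 -> legal
(2,1): flips 1 -> legal
(2,5): flips 3 -> legal
(3,1): flips 1 -> legal
(3,5): flips 1 -> legal
(4,1): no bracket -> illegal
(4,2): flips 1 -> legal
(4,5): no bracket -> illegal
W mobility = 8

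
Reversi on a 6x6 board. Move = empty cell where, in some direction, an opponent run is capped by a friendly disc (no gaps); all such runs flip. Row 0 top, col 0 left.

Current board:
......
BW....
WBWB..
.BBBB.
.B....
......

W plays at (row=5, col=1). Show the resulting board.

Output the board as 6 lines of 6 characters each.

Place W at (5,1); scan 8 dirs for brackets.
Dir NW: first cell '.' (not opp) -> no flip
Dir N: opp run (4,1) (3,1) (2,1) capped by W -> flip
Dir NE: first cell '.' (not opp) -> no flip
Dir W: first cell '.' (not opp) -> no flip
Dir E: first cell '.' (not opp) -> no flip
Dir SW: edge -> no flip
Dir S: edge -> no flip
Dir SE: edge -> no flip
All flips: (2,1) (3,1) (4,1)

Answer: ......
BW....
WWWB..
.WBBB.
.W....
.W....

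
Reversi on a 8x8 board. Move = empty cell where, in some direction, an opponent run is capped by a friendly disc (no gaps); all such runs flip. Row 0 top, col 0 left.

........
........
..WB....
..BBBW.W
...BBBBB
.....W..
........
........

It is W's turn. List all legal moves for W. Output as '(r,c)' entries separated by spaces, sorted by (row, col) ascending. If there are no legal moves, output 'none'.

(1,2): no bracket -> illegal
(1,3): no bracket -> illegal
(1,4): no bracket -> illegal
(2,1): no bracket -> illegal
(2,4): flips 1 -> legal
(2,5): no bracket -> illegal
(3,1): flips 3 -> legal
(3,6): no bracket -> illegal
(4,1): no bracket -> illegal
(4,2): flips 1 -> legal
(5,2): no bracket -> illegal
(5,3): flips 1 -> legal
(5,4): no bracket -> illegal
(5,6): no bracket -> illegal
(5,7): flips 2 -> legal

Answer: (2,4) (3,1) (4,2) (5,3) (5,7)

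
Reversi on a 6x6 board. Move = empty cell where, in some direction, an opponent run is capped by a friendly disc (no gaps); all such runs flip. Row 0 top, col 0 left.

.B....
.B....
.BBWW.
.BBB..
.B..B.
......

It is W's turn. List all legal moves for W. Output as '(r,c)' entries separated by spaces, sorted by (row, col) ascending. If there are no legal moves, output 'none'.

Answer: (2,0) (4,2) (4,3) (5,0)

Derivation:
(0,0): no bracket -> illegal
(0,2): no bracket -> illegal
(1,0): no bracket -> illegal
(1,2): no bracket -> illegal
(1,3): no bracket -> illegal
(2,0): flips 2 -> legal
(3,0): no bracket -> illegal
(3,4): no bracket -> illegal
(3,5): no bracket -> illegal
(4,0): no bracket -> illegal
(4,2): flips 1 -> legal
(4,3): flips 1 -> legal
(4,5): no bracket -> illegal
(5,0): flips 2 -> legal
(5,1): no bracket -> illegal
(5,2): no bracket -> illegal
(5,3): no bracket -> illegal
(5,4): no bracket -> illegal
(5,5): no bracket -> illegal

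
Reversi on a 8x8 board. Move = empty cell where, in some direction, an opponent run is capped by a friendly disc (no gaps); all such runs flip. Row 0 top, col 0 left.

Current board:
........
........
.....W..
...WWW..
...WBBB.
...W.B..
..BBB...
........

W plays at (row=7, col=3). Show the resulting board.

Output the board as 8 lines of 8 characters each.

Answer: ........
........
.....W..
...WWW..
...WBBB.
...W.B..
..BWB...
...W....

Derivation:
Place W at (7,3); scan 8 dirs for brackets.
Dir NW: opp run (6,2), next='.' -> no flip
Dir N: opp run (6,3) capped by W -> flip
Dir NE: opp run (6,4) (5,5) (4,6), next='.' -> no flip
Dir W: first cell '.' (not opp) -> no flip
Dir E: first cell '.' (not opp) -> no flip
Dir SW: edge -> no flip
Dir S: edge -> no flip
Dir SE: edge -> no flip
All flips: (6,3)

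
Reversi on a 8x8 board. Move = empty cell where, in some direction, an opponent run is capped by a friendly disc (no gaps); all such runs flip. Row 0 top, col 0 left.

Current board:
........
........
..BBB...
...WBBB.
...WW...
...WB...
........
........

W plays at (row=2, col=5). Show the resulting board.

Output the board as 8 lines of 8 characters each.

Place W at (2,5); scan 8 dirs for brackets.
Dir NW: first cell '.' (not opp) -> no flip
Dir N: first cell '.' (not opp) -> no flip
Dir NE: first cell '.' (not opp) -> no flip
Dir W: opp run (2,4) (2,3) (2,2), next='.' -> no flip
Dir E: first cell '.' (not opp) -> no flip
Dir SW: opp run (3,4) capped by W -> flip
Dir S: opp run (3,5), next='.' -> no flip
Dir SE: opp run (3,6), next='.' -> no flip
All flips: (3,4)

Answer: ........
........
..BBBW..
...WWBB.
...WW...
...WB...
........
........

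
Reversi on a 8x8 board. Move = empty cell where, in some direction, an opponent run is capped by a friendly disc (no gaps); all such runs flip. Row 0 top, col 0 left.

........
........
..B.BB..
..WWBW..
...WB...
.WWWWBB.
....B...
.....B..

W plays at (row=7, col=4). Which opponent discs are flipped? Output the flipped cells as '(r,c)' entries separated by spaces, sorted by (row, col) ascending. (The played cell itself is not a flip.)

Dir NW: first cell '.' (not opp) -> no flip
Dir N: opp run (6,4) capped by W -> flip
Dir NE: first cell '.' (not opp) -> no flip
Dir W: first cell '.' (not opp) -> no flip
Dir E: opp run (7,5), next='.' -> no flip
Dir SW: edge -> no flip
Dir S: edge -> no flip
Dir SE: edge -> no flip

Answer: (6,4)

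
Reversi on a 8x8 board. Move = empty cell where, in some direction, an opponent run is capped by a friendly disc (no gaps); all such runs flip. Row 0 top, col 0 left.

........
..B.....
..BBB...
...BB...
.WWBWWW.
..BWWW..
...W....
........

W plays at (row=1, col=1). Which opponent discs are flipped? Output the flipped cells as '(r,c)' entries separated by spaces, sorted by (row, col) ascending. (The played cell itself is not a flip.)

Dir NW: first cell '.' (not opp) -> no flip
Dir N: first cell '.' (not opp) -> no flip
Dir NE: first cell '.' (not opp) -> no flip
Dir W: first cell '.' (not opp) -> no flip
Dir E: opp run (1,2), next='.' -> no flip
Dir SW: first cell '.' (not opp) -> no flip
Dir S: first cell '.' (not opp) -> no flip
Dir SE: opp run (2,2) (3,3) capped by W -> flip

Answer: (2,2) (3,3)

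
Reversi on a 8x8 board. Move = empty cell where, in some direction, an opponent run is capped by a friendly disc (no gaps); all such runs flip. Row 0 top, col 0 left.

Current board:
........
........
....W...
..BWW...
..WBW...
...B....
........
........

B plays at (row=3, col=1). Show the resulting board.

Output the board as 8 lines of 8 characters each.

Place B at (3,1); scan 8 dirs for brackets.
Dir NW: first cell '.' (not opp) -> no flip
Dir N: first cell '.' (not opp) -> no flip
Dir NE: first cell '.' (not opp) -> no flip
Dir W: first cell '.' (not opp) -> no flip
Dir E: first cell 'B' (not opp) -> no flip
Dir SW: first cell '.' (not opp) -> no flip
Dir S: first cell '.' (not opp) -> no flip
Dir SE: opp run (4,2) capped by B -> flip
All flips: (4,2)

Answer: ........
........
....W...
.BBWW...
..BBW...
...B....
........
........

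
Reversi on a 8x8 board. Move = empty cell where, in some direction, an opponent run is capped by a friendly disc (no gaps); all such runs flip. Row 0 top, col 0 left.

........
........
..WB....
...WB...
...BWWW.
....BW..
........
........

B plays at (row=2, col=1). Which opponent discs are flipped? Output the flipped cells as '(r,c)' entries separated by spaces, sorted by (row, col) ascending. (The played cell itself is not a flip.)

Answer: (2,2)

Derivation:
Dir NW: first cell '.' (not opp) -> no flip
Dir N: first cell '.' (not opp) -> no flip
Dir NE: first cell '.' (not opp) -> no flip
Dir W: first cell '.' (not opp) -> no flip
Dir E: opp run (2,2) capped by B -> flip
Dir SW: first cell '.' (not opp) -> no flip
Dir S: first cell '.' (not opp) -> no flip
Dir SE: first cell '.' (not opp) -> no flip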